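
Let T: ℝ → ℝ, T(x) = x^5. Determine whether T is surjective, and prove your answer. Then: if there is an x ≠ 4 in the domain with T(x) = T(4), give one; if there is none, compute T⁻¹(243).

For any y ∈ ℝ, x = y^{1/5} ∈ ℝ gives T(x) = y, so T is surjective.
Since x ↦ x^5 is strictly increasing on ℝ, it is injective there, so no x ≠ 4 in the domain has T(x) = T(4). We therefore compute T⁻¹(243) = 243^{1/5} = 3 (indeed 3^5 = 243).

3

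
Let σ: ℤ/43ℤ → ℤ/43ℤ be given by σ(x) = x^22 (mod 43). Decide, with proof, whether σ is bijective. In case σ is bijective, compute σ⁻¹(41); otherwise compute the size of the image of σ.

22

σ(21): Repeated squaring mod 43: 21^1 ≡ 21, 21^2 ≡ 21² = 441 ≡ 11, 21^4 ≡ 11² = 121 ≡ 35, 21^8 ≡ 35² = 1225 ≡ 21, 21^16 ≡ 21² = 441 ≡ 11. Since 22 = 16 + 4 + 2, 21^22 ≡ 11·35·11: 11·35 = 385 ≡ 41, then 41·11 = 451 ≡ 21. So 21^22 ≡ 21 (mod 43).
σ(22): Repeated squaring mod 43: 22^1 ≡ 22, 22^2 ≡ 22² = 484 ≡ 11, 22^4 ≡ 11² = 121 ≡ 35, 22^8 ≡ 35² = 1225 ≡ 21, 22^16 ≡ 21² = 441 ≡ 11. Since 22 = 16 + 4 + 2, 22^22 ≡ 11·35·11: 11·35 = 385 ≡ 41, then 41·11 = 451 ≡ 21. So 22^22 ≡ 21 (mod 43).
So σ(21) = σ(22) = 21 while 21 ≠ 22, so σ is not injective, hence not bijective.
Since σ is not bijective, we determine |image(σ)|. Computing x^22 mod 43 for each x (by repeated squaring, reducing mod 43 at every step), the values σ(0), σ(1), …, σ(42) are: 0, 1, 41, 40, 4, 38, 6, 36, 35, 9, 10, 11, 31, 13, 14, 15, 16, 17, 25, 24, 23, 21, 21, 23, 24, 25, 17, 16, 15, 14, 13, 31, 11, 10, 9, 35, 36, 6, 38, 4, 40, 41, 1.
The distinct values are {0, 1, 4, 6, 9, 10, 11, 13, 14, 15, 16, 17, 21, 23, 24, 25, 31, 35, 36, 38, 40, 41}; there are 22 of them.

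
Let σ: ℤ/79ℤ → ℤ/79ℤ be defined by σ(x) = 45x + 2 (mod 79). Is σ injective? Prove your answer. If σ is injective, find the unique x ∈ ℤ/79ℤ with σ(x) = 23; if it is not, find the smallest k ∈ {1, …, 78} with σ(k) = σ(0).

Suppose σ(x_1) = σ(x_2) in ℤ/79ℤ. Then 45x_1 + 2 ≡ 45x_2 + 2 (mod 79), so 45(x_1 − x_2) ≡ 0 (mod 79).
Since gcd(45, 79) = 1, 45 is invertible modulo 79, hence x_1 − x_2 ≡ 0 (mod 79), i.e. x_1 = x_2.
So σ is injective.
We now compute 45⁻¹ mod 79 explicitly. Euclid's algorithm: 79 = 1·45 + 34, 45 = 1·34 + 11, 34 = 3·11 + 1; back-substituting gives 1 = 72·45 − 41·79, so 45⁻¹ ≡ 72 (mod 79).
Since σ is injective, we find σ⁻¹(23): we need 45x ≡ 23 − 2 ≡ 21 (mod 79). Using 45⁻¹ = 72: x ≡ 72·21 = 1512 = 19·79 + 11, so x = 11.
Check: σ(11) = 45·11 + 2 = 497 = 6·79 + 23 ≡ 23 (mod 79).

11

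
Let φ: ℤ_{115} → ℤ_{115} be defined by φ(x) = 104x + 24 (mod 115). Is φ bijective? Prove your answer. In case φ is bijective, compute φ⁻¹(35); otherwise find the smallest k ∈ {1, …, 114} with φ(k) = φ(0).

114

Suppose φ(x_1) = φ(x_2) in ℤ_{115}. Then 104x_1 + 24 ≡ 104x_2 + 24 (mod 115), thus 104(x_1 − x_2) ≡ 0 (mod 115).
Since gcd(104, 115) = 1, 104 is invertible modulo 115, hence x_1 − x_2 ≡ 0 (mod 115), i.e. x_1 = x_2.
We now compute 104⁻¹ mod 115 explicitly. Euclid's algorithm: 115 = 1·104 + 11, 104 = 9·11 + 5, 11 = 2·5 + 1; back-substituting gives 1 = 94·104 − 85·115, so 104⁻¹ ≡ 94 (mod 115).
Then y ↦ 94(y − 24) is a two-sided inverse to φ, so every y ∈ ℤ_{115} has a preimage.
So φ is bijective.
Since φ is bijective, we find φ⁻¹(35): we need 104x ≡ 35 − 24 ≡ 11 (mod 115). Using 104⁻¹ = 94: x ≡ 94·11 = 1034 = 8·115 + 114, so x = 114.
Check: φ(114) = 104·114 + 24 = 11880 = 103·115 + 35 ≡ 35 (mod 115).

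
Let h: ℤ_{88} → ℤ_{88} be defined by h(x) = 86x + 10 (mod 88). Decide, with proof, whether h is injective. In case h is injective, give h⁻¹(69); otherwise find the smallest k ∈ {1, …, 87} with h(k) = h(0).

Recall: injectivity means: for all x_1, x_2 in the domain, h(x_1) = h(x_2) implies x_1 = x_2.
We have gcd(86, 88) = 2 > 1. Taking x_1 = 0 and x_2 = 44: h(0) = 10 and h(44) = 86·44 + 10 = 3794 ≡ 10 (mod 88).
So h(0) = h(44) while 0 ≠ 44, thus h is not injective.
Since h is not injective, we find the least positive k with h(k) = h(0): this means 86k ≡ 0 (mod 88), i.e. 88 ∣ 86k. Since gcd(86, 88) = 2, dividing through by 2 this holds exactly when 44 ∣ 43k, and as gcd(43, 44) = 1, exactly when 44 ∣ k.
The smallest positive such k is 44.

44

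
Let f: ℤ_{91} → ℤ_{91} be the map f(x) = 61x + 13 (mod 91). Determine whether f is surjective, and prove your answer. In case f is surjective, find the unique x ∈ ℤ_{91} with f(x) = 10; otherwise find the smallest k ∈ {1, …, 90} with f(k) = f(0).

Recall that f is surjective if every y in the codomain equals f(x) for some x in the domain.
Since gcd(61, 91) = 1, 61 is invertible modulo 91. Euclid's algorithm: 91 = 1·61 + 30, 61 = 2·30 + 1; back-substituting gives 1 = 3·61 − 2·91, so 61⁻¹ ≡ 3 (mod 91).
For any y ∈ ℤ_{91}, x = 3(y − 13) mod 91 satisfies f(x) = 61·3(y − 13) + 13 ≡ y (since 61·3 ≡ 1 mod 91). So every y has a preimage.
Therefore f is surjective.
Since f is surjective, we compute f⁻¹(10): solve 61x + 13 ≡ 10 (mod 91), i.e. 61x ≡ 88 (mod 91).
Multiplying by 61⁻¹ = 3 gives x ≡ 3·88 = 264 = 2·91 + 82 ≡ 82 (mod 91).
Check: f(82) = 61·82 + 13 = 5015 = 55·91 + 10 ≡ 10 (mod 91).

82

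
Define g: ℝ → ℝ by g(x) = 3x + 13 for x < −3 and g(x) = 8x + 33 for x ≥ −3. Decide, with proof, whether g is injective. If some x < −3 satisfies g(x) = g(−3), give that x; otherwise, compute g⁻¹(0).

-13/3

Both pieces are strictly increasing (slopes 3 and 8), so each is injective on its own interval.
The left piece maps (−∞, −3) onto (−∞, 4); the right piece maps [−3, ∞) onto [9, ∞).
These images are disjoint, so no value is attained by both pieces. Hence g is injective.
Because the two images are disjoint, no x < −3 has g(x) = g(−3), so we compute g⁻¹(0): 0 lies in (−∞, 4), so solve 3x + 13 = 0: x = (0 − 13)/3 = −13/3.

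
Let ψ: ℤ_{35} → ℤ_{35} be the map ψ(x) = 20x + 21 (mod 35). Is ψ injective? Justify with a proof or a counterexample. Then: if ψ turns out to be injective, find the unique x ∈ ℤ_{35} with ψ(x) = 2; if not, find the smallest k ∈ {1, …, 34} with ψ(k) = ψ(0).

7

We have gcd(20, 35) = 5 > 1. Taking s = 0 and t = 7: ψ(0) = 21 and ψ(7) = 20·7 + 21 = 161 ≡ 21 (mod 35).
So ψ(0) = ψ(7) while 0 ≠ 7, thus ψ is not injective.
Since ψ is not injective, we find the least positive k with ψ(k) = ψ(0): this means 20k ≡ 0 (mod 35), i.e. 35 ∣ 20k. Since gcd(20, 35) = 5, dividing through by 5 this holds exactly when 7 ∣ 4k, and as gcd(4, 7) = 1, exactly when 7 ∣ k.
The smallest positive such k is 7.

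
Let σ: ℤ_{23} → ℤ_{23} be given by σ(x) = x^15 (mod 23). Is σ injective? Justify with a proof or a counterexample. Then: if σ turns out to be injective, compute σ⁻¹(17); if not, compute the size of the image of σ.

14

Since 23 is prime, the nonzero elements of ℤ_{23} form a cyclic group of order 22.
As gcd(15, 22) = 1, raising to the 15th power is a bijection on this group: if x_1^15 ≡ x_2^15 then (x_1x_2^{−1})^15 = 1, and the only element of order dividing gcd(15, 22) = 1 is 1, so x_1 = x_2.
With σ(0) = 0 this makes σ injective on all of ℤ_{23}, hence bijective (finite equal-size domain and codomain). In particular σ is injective.
Since σ is injective, we find the preimage of 17. The inverse of x ↦ x^15 on (ℤ_{23})^× is x ↦ x^3, because 15·3 = 45 = 2·22 + 1 ≡ 1 (mod 22) and x^{22} = 1 for x ≠ 0 (Fermat). So σ⁻¹(17) = 17^3 mod 23.
Repeated squaring mod 23: 17^1 ≡ 17, 17^2 ≡ 17² = 289 ≡ 13. Since 3 = 2 + 1, 17^3 ≡ 13·17: 13·17 = 221 ≡ 14. So 17^3 ≡ 14 (mod 23).
Hence σ⁻¹(17) = 14.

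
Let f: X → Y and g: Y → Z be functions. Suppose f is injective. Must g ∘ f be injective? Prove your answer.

not injective

No. Take X = Y = Z = {0, 1}, f = identity (injective), and g(x) = 0 for every x.
Then (g ∘ f)(0) = 0 = (g ∘ f)(1) with 0 ≠ 1, so g ∘ f is not injective.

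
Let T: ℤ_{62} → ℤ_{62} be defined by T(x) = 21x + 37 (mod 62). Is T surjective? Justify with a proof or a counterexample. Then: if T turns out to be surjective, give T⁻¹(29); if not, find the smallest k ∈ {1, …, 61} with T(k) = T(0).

By definition, surjectivity means every element of the codomain has a preimage under T.
Since gcd(21, 62) = 1, 21 is invertible modulo 62. Euclid's algorithm: 62 = 2·21 + 20, 21 = 1·20 + 1; back-substituting gives 1 = 3·21 − 1·62, so 21⁻¹ ≡ 3 (mod 62).
For any y ∈ ℤ_{62}, x = 3(y − 37) mod 62 satisfies T(x) = 21·3(y − 37) + 37 ≡ y (since 21·3 ≡ 1 mod 62). So every y has a preimage.
Therefore T is surjective.
Since T is surjective, we compute T⁻¹(29): solve 21x + 37 ≡ 29 (mod 62), i.e. 21x ≡ 54 (mod 62).
Multiplying by 21⁻¹ = 3 gives x ≡ 3·54 = 162 = 2·62 + 38 ≡ 38 (mod 62).
Check: T(38) = 21·38 + 37 = 835 = 13·62 + 29 ≡ 29 (mod 62).

38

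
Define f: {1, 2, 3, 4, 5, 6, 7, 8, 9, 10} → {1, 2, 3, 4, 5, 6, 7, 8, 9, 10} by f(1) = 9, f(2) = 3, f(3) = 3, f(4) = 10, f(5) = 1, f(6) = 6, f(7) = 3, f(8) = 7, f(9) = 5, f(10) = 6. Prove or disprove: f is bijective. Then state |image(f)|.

f(2) = 3 = f(3) with 2 ≠ 3, so f is not injective, hence not bijective.
The image of f is {1, 3, 5, 6, 7, 9, 10}, which has 7 elements.

7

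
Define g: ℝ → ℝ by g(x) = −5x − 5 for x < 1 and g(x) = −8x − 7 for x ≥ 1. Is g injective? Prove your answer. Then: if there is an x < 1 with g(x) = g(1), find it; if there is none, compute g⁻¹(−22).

15/8

Both pieces are strictly decreasing (slopes −5 and −8), so each is injective on its own interval.
The left piece maps (−∞, 1) onto (−10, ∞); the right piece maps [1, ∞) onto (−∞, −15].
These images are disjoint, so no value is attained by both pieces. Hence g is injective.
Because the two images are disjoint, no x < 1 has g(x) = g(1), so we compute g⁻¹(−22): −22 lies in (−∞, −15], so solve −8x − 7 = −22: x = (−22 + 7)/(−8) = 15/8.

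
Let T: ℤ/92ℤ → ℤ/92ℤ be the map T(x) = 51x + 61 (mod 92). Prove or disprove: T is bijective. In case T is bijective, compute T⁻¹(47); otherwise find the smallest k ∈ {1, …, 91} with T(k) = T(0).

34

If T(s) = T(t), then 51s ≡ 51t (mod 92). Because gcd(51, 92) = 1, we may cancel 51 to get s ≡ t (mod 92).
We now compute 51⁻¹ mod 92 explicitly. Euclid's algorithm: 92 = 1·51 + 41, 51 = 1·41 + 10, 41 = 4·10 + 1; back-substituting gives 1 = 83·51 − 46·92, so 51⁻¹ ≡ 83 (mod 92).
Then y ↦ 83(y − 61) is a two-sided inverse to T, so every y ∈ ℤ/92ℤ has a preimage.
Thus T is bijective.
Since T is bijective, we compute T⁻¹(47): solve 51x + 61 ≡ 47 (mod 92), i.e. 51x ≡ 78 (mod 92).
Multiplying by 51⁻¹ = 83 gives x ≡ 83·78 = 6474 = 70·92 + 34 ≡ 34 (mod 92).
Check: T(34) = 51·34 + 61 = 1795 = 19·92 + 47 ≡ 47 (mod 92).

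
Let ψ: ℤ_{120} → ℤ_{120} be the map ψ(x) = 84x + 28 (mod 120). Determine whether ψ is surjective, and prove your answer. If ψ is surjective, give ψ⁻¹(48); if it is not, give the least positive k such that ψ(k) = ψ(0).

10

Since gcd(84, 120) = 12, we have 84x ≡ 0 (mod 12) for all x, so ψ(x) ≡ 4 (mod 12).
But 0 ≢ 4 (mod 12), so 0 ∈ ℤ_{120} has no preimage. Hence ψ is not surjective.
Since ψ is not surjective, we find the least positive k with ψ(k) = ψ(0): this means 84k ≡ 0 (mod 120), i.e. 120 ∣ 84k. Since gcd(84, 120) = 12, dividing through by 12 this holds exactly when 10 ∣ 7k, and as gcd(7, 10) = 1, exactly when 10 ∣ k.
The smallest positive such k is 10.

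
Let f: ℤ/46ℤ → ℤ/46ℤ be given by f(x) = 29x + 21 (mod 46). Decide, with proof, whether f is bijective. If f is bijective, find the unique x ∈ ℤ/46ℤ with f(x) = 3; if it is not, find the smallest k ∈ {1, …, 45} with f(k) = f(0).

If f(s) = f(t), then 29s ≡ 29t (mod 46). Because gcd(29, 46) = 1, we may cancel 29 to get s ≡ t (mod 46).
We now compute 29⁻¹ mod 46 explicitly. Euclid's algorithm: 46 = 1·29 + 17, 29 = 1·17 + 12, 17 = 1·12 + 5, 12 = 2·5 + 2, 5 = 2·2 + 1; back-substituting gives 1 = 27·29 − 17·46, so 29⁻¹ ≡ 27 (mod 46).
Then y ↦ 27(y − 21) is a two-sided inverse to f, so every y ∈ ℤ/46ℤ has a preimage.
Thus f is bijective.
Since f is bijective, we find f⁻¹(3): we need 29x ≡ 3 − 21 ≡ 28 (mod 46). Using 29⁻¹ = 27: x ≡ 27·28 = 756 = 16·46 + 20, so x = 20.
Check: f(20) = 29·20 + 21 = 601 = 13·46 + 3 ≡ 3 (mod 46).

20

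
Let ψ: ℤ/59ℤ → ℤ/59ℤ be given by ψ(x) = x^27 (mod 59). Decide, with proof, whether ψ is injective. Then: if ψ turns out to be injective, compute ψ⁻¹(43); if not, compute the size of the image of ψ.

Since 59 is prime, the nonzero elements of ℤ/59ℤ form a cyclic group of order 58.
As gcd(27, 58) = 1, raising to the 27th power is a bijection on this group: if x_1^27 ≡ x_2^27 then (x_1x_2^{−1})^27 = 1, and the only element of order dividing gcd(27, 58) = 1 is 1, so x_1 = x_2.
With ψ(0) = 0 this makes ψ injective on all of ℤ/59ℤ, hence bijective (finite equal-size domain and codomain). In particular ψ is injective.
Since ψ is injective, we find the preimage of 43. The inverse of x ↦ x^27 on (ℤ/59ℤ)^× is x ↦ x^43, because 27·43 = 1161 = 20·58 + 1 ≡ 1 (mod 58) and x^{58} = 1 for x ≠ 0 (Fermat). So ψ⁻¹(43) = 43^43 mod 59.
Repeated squaring mod 59: 43^1 ≡ 43, 43^2 ≡ 43² = 1849 ≡ 20, 43^4 ≡ 20² = 400 ≡ 46, 43^8 ≡ 46² = 2116 ≡ 51, 43^16 ≡ 51² = 2601 ≡ 5, 43^32 ≡ 5² = 25. Since 43 = 32 + 8 + 2 + 1, 43^43 ≡ 25·51·20·43: 25·51 = 1275 ≡ 36, then 36·20 = 720 ≡ 12, then 12·43 = 516 ≡ 44. So 43^43 ≡ 44 (mod 59).
Hence ψ⁻¹(43) = 44.

44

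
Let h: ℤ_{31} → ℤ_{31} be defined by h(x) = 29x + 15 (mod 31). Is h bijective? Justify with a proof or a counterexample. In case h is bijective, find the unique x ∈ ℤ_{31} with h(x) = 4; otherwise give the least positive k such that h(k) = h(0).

Recall: injectivity means: for all u, v in the domain, h(u) = h(v) implies u = v.
Suppose h(u) = h(v) in ℤ_{31}. Then 29u + 15 ≡ 29v + 15 (mod 31), hence 29(u − v) ≡ 0 (mod 31).
Since gcd(29, 31) = 1, 29 is invertible modulo 31, therefore u − v ≡ 0 (mod 31), i.e. u = v.
We now compute 29⁻¹ mod 31 explicitly. Euclid's algorithm: 31 = 1·29 + 2, 29 = 14·2 + 1; back-substituting gives 1 = 15·29 − 14·31, so 29⁻¹ ≡ 15 (mod 31).
Then y ↦ 15(y − 15) is a two-sided inverse to h, so every y ∈ ℤ_{31} has a preimage.
Hence h is bijective.
Since h is bijective, we compute h⁻¹(4): solve 29x + 15 ≡ 4 (mod 31), i.e. 29x ≡ 20 (mod 31).
Multiplying by 29⁻¹ = 15 gives x ≡ 15·20 = 300 = 9·31 + 21 ≡ 21 (mod 31).
Check: h(21) = 29·21 + 15 = 624 = 20·31 + 4 ≡ 4 (mod 31).

21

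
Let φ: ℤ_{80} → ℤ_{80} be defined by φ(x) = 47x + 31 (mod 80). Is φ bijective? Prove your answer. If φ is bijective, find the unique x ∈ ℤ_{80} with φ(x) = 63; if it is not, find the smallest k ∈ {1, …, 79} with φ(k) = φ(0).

16

If φ(x_1) = φ(x_2), then 47x_1 ≡ 47x_2 (mod 80). Because gcd(47, 80) = 1, we may cancel 47 to get x_1 ≡ x_2 (mod 80).
We now compute 47⁻¹ mod 80 explicitly. Euclid's algorithm: 80 = 1·47 + 33, 47 = 1·33 + 14, 33 = 2·14 + 5, 14 = 2·5 + 4, 5 = 1·4 + 1; back-substituting gives 1 = 63·47 − 37·80, so 47⁻¹ ≡ 63 (mod 80).
For any y ∈ ℤ_{80}, x = 63(y − 31) mod 80 satisfies φ(x) = 47·63(y − 31) + 31 ≡ y (since 47·63 ≡ 1 mod 80). So every y has a preimage.
Hence φ is bijective.
Since φ is bijective, we compute φ⁻¹(63): solve 47x + 31 ≡ 63 (mod 80), i.e. 47x ≡ 32 (mod 80).
Multiplying by 47⁻¹ = 63 gives x ≡ 63·32 = 2016 = 25·80 + 16 ≡ 16 (mod 80).
Check: φ(16) = 47·16 + 31 = 783 = 9·80 + 63 ≡ 63 (mod 80).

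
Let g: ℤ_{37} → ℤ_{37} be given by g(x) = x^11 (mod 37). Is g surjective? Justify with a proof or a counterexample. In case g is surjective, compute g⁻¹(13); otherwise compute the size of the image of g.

2

Since 37 is prime, the nonzero elements of ℤ_{37} form a cyclic group of order 36.
As gcd(11, 36) = 1, raising to the 11th power is a bijection on this group: if x_1^11 ≡ x_2^11 then (x_1x_2^{−1})^11 = 1, and the only element of order dividing gcd(11, 36) = 1 is 1, so x_1 = x_2.
With g(0) = 0 this makes g injective on all of ℤ_{37}, hence bijective (finite equal-size domain and codomain). In particular g is surjective.
Since g is surjective, we find the preimage of 13. The inverse of x ↦ x^11 on (ℤ_{37})^× is x ↦ x^23, because 11·23 = 253 = 7·36 + 1 ≡ 1 (mod 36) and x^{36} = 1 for x ≠ 0 (Fermat). So g⁻¹(13) = 13^23 mod 37.
Repeated squaring mod 37: 13^1 ≡ 13, 13^2 ≡ 13² = 169 ≡ 21, 13^4 ≡ 21² = 441 ≡ 34, 13^8 ≡ 34² = 1156 ≡ 9, 13^16 ≡ 9² = 81 ≡ 7. Since 23 = 16 + 4 + 2 + 1, 13^23 ≡ 7·34·21·13: 7·34 = 238 ≡ 16, then 16·21 = 336 ≡ 3, then 3·13 = 39 ≡ 2. So 13^23 ≡ 2 (mod 37).
Hence g⁻¹(13) = 2.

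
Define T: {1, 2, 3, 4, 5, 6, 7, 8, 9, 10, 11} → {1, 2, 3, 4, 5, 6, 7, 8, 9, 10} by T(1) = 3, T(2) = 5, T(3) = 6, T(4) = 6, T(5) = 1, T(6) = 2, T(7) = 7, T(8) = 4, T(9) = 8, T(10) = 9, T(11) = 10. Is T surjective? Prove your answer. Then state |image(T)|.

Every element of the codomain has a preimage: 1 = T(5), 2 = T(6), 3 = T(1), 4 = T(8), 5 = T(2), 6 = T(3), 7 = T(7), 8 = T(9), 9 = T(10), 10 = T(11).
So T is surjective.
The image of T is {1, 2, 3, 4, 5, 6, 7, 8, 9, 10}, which has 10 elements.

10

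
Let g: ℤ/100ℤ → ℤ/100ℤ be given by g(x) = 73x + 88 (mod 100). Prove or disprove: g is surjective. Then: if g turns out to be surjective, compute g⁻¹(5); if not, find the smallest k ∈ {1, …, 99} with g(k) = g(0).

Since gcd(73, 100) = 1, 73 is invertible modulo 100. Euclid's algorithm: 100 = 1·73 + 27, 73 = 2·27 + 19, 27 = 1·19 + 8, 19 = 2·8 + 3, 8 = 2·3 + 2, 3 = 1·2 + 1; back-substituting gives 1 = 37·73 − 27·100, so 73⁻¹ ≡ 37 (mod 100).
For any y ∈ ℤ/100ℤ, x = 37(y − 88) mod 100 satisfies g(x) = 73·37(y − 88) + 88 ≡ y (since 73·37 ≡ 1 mod 100). So every y has a preimage.
Hence g is surjective.
Since g is surjective, we find g⁻¹(5): we need 73x ≡ 5 − 88 ≡ 17 (mod 100). Using 73⁻¹ = 37: x ≡ 37·17 = 629 = 6·100 + 29, so x = 29.
Check: g(29) = 73·29 + 88 = 2205 = 22·100 + 5 ≡ 5 (mod 100).

29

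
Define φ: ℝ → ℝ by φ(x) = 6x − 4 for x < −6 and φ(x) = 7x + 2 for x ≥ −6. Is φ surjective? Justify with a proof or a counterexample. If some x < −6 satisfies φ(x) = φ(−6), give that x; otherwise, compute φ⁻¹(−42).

Both pieces are strictly increasing (slopes 6 and 7), so each is injective on its own interval.
The left piece maps (−∞, −6) onto (−∞, −40); the right piece maps [−6, ∞) onto [−40, ∞).
These images together cover ℝ, so φ is surjective.
Because the two images are disjoint, no x < −6 has φ(x) = φ(−6), so we compute φ⁻¹(−42): −42 lies in (−∞, −40), so solve 6x − 4 = −42: x = (−42 + 4)/6 = −19/3.

-19/3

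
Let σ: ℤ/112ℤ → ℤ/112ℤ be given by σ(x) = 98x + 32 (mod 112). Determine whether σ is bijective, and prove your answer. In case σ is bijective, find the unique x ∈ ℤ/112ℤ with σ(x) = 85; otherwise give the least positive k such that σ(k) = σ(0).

We have gcd(98, 112) = 14 > 1. Taking s = 0 and t = 8: σ(0) = 32 and σ(8) = 98·8 + 32 = 816 ≡ 32 (mod 112).
So σ(0) = σ(8) while 0 ≠ 8, therefore σ is not injective, hence not bijective.
Since σ is not bijective, we find the least positive k with σ(k) = σ(0): this means 98k ≡ 0 (mod 112), i.e. 112 ∣ 98k. Since gcd(98, 112) = 14, dividing through by 14 this holds exactly when 8 ∣ 7k, and as gcd(7, 8) = 1, exactly when 8 ∣ k.
The smallest positive such k is 8.

8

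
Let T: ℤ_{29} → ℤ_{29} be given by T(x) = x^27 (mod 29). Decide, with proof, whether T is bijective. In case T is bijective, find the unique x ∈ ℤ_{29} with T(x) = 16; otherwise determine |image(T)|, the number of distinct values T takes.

20

Since 29 is prime, the nonzero elements of ℤ_{29} form a cyclic group of order 28.
As gcd(27, 28) = 1, raising to the 27th power is a bijection on this group: if x_1^27 ≡ x_2^27 then (x_1x_2^{−1})^27 = 1, and the only element of order dividing gcd(27, 28) = 1 is 1, so x_1 = x_2.
With T(0) = 0 this makes T injective on all of ℤ_{29}, hence bijective (finite equal-size domain and codomain). In particular T is bijective.
Since T is bijective, we find the preimage of 16. The inverse of x ↦ x^27 on (ℤ_{29})^× is x ↦ x^27, because 27·27 = 729 = 26·28 + 1 ≡ 1 (mod 28) and x^{28} = 1 for x ≠ 0 (Fermat). So T⁻¹(16) = 16^27 mod 29.
Repeated squaring mod 29: 16^1 ≡ 16, 16^2 ≡ 16² = 256 ≡ 24, 16^4 ≡ 24² = 576 ≡ 25, 16^8 ≡ 25² = 625 ≡ 16, 16^16 ≡ 16² = 256 ≡ 24. Since 27 = 16 + 8 + 2 + 1, 16^27 ≡ 24·16·24·16: 24·16 = 384 ≡ 7, then 7·24 = 168 ≡ 23, then 23·16 = 368 ≡ 20. So 16^27 ≡ 20 (mod 29).
Hence T⁻¹(16) = 20.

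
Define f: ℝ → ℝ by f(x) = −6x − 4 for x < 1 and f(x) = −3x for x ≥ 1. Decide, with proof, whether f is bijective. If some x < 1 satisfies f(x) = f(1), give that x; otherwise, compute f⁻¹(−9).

-1/6

Both pieces are strictly decreasing (slopes −6 and −3), so each is injective on its own interval.
The left piece maps (−∞, 1) onto (−10, ∞); the right piece maps [1, ∞) onto (−∞, −3].
These images overlap. In particular f(1) = −3 (right piece), and solving −6x − 4 = −3 on the left piece gives x = −1/6 < 1.
So f(−1/6) = f(1) with −1/6 ≠ 1, and f is not injective, hence not bijective. This x = −1/6 is the requested value below 1.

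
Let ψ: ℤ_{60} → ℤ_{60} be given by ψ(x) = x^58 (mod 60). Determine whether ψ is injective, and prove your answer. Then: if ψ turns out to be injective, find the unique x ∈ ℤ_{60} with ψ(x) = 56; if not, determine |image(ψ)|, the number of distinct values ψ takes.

ψ(2): Repeated squaring mod 60: 2^1 ≡ 2, 2^2 ≡ 2² = 4, 2^4 ≡ 4² = 16, 2^8 ≡ 16² = 256 ≡ 16, 2^16 ≡ 16² = 256 ≡ 16, 2^32 ≡ 16² = 256 ≡ 16. Since 58 = 32 + 16 + 8 + 2, 2^58 ≡ 16·16·16·4: 16·16 = 256 ≡ 16, then 16·16 = 256 ≡ 16, then 16·4 = 64 ≡ 4. So 2^58 ≡ 4 (mod 60).
ψ(8): Repeated squaring mod 60: 8^1 ≡ 8, 8^2 ≡ 8² = 64 ≡ 4, 8^4 ≡ 4² = 16, 8^8 ≡ 16² = 256 ≡ 16, 8^16 ≡ 16² = 256 ≡ 16, 8^32 ≡ 16² = 256 ≡ 16. Since 58 = 32 + 16 + 8 + 2, 8^58 ≡ 16·16·16·4: 16·16 = 256 ≡ 16, then 16·16 = 256 ≡ 16, then 16·4 = 64 ≡ 4. So 8^58 ≡ 4 (mod 60).
So ψ(2) = ψ(8) = 4 while 2 ≠ 8, so ψ is not injective.
Since ψ is not injective, we determine |image(ψ)|. Computing x^58 mod 60 for each x (by repeated squaring, reducing mod 60 at every step), the values ψ(0), ψ(1), …, ψ(59) are: 0, 1, 4, 9, 16, 25, 36, 49, 4, 21, 40, 1, 24, 49, 16, 45, 16, 49, 24, 1, 40, 21, 4, 49, 36, 25, 16, 9, 4, 1, 0, 1, 4, 9, 16, 25, 36, 49, 4, 21, 40, 1, 24, 49, 16, 45, 16, 49, 24, 1, 40, 21, 4, 49, 36, 25, 16, 9, 4, 1.
The distinct values are {0, 1, 4, 9, 16, 21, 24, 25, 36, 40, 45, 49}; there are 12 of them.

12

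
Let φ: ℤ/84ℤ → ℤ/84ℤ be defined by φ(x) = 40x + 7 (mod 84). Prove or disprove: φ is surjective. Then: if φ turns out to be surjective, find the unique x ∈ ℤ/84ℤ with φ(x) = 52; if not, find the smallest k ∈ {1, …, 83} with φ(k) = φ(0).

Recall that surjectivity means every element of the codomain has a preimage under φ.
Since gcd(40, 84) = 4, we have 40x ≡ 0 (mod 4) for all x, so φ(x) ≡ 3 (mod 4).
But 0 ≢ 3 (mod 4), so 0 ∈ ℤ/84ℤ has no preimage. Therefore φ is not surjective.
Since φ is not surjective, we find the least positive k with φ(k) = φ(0): this means 40k ≡ 0 (mod 84), i.e. 84 ∣ 40k. Since gcd(40, 84) = 4, dividing through by 4 this holds exactly when 21 ∣ 10k, and as gcd(10, 21) = 1, exactly when 21 ∣ k.
The smallest positive such k is 21.

21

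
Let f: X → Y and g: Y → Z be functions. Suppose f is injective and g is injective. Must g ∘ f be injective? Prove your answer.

Suppose (g ∘ f)(u) = (g ∘ f)(v), i.e. g(f(u)) = g(f(v)).
Since g is injective, f(u) = f(v). Since f is injective, u = v. Thus g ∘ f is injective.

injective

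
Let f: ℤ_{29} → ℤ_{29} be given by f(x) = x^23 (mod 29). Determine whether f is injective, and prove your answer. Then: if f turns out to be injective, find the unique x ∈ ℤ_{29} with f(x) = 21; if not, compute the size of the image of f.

26

Since 29 is prime, the nonzero elements of ℤ_{29} form a cyclic group of order 28.
As gcd(23, 28) = 1, raising to the 23rd power is a bijection on this group: if a^23 ≡ b^23 then (ab^{−1})^23 = 1, and the only element of order dividing gcd(23, 28) = 1 is 1, so a = b.
With f(0) = 0 this makes f injective on all of ℤ_{29}, hence bijective (finite equal-size domain and codomain). In particular f is injective.
Since f is injective, we find the preimage of 21. The inverse of x ↦ x^23 on (ℤ_{29})^× is x ↦ x^11, because 23·11 = 253 = 9·28 + 1 ≡ 1 (mod 28) and x^{28} = 1 for x ≠ 0 (Fermat). So f⁻¹(21) = 21^11 mod 29.
Repeated squaring mod 29: 21^1 ≡ 21, 21^2 ≡ 21² = 441 ≡ 6, 21^4 ≡ 6² = 36 ≡ 7, 21^8 ≡ 7² = 49 ≡ 20. Since 11 = 8 + 2 + 1, 21^11 ≡ 20·6·21: 20·6 = 120 ≡ 4, then 4·21 = 84 ≡ 26. So 21^11 ≡ 26 (mod 29).
Hence f⁻¹(21) = 26.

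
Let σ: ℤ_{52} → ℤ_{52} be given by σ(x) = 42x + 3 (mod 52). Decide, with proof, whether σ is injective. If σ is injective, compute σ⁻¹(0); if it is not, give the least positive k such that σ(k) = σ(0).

26

We have gcd(42, 52) = 2 > 1. Taking a = 0 and b = 26: σ(0) = 3 and σ(26) = 42·26 + 3 = 1095 ≡ 3 (mod 52).
So σ(0) = σ(26) while 0 ≠ 26, hence σ is not injective.
Since σ is not injective, we find the least positive k with σ(k) = σ(0): this means 42k ≡ 0 (mod 52), i.e. 52 ∣ 42k. Since gcd(42, 52) = 2, dividing through by 2 this holds exactly when 26 ∣ 21k, and as gcd(21, 26) = 1, exactly when 26 ∣ k.
The smallest positive such k is 26.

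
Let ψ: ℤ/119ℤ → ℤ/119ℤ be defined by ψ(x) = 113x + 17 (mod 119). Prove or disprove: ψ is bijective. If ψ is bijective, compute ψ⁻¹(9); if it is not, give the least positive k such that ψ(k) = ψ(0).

41

If ψ(a) = ψ(b), then 113a ≡ 113b (mod 119). Because gcd(113, 119) = 1, we may cancel 113 to get a ≡ b (mod 119).
We now compute 113⁻¹ mod 119 explicitly. Euclid's algorithm: 119 = 1·113 + 6, 113 = 18·6 + 5, 6 = 1·5 + 1; back-substituting gives 1 = 99·113 − 94·119, so 113⁻¹ ≡ 99 (mod 119).
Then y ↦ 99(y − 17) is a two-sided inverse to ψ, so every y ∈ ℤ/119ℤ has a preimage.
Thus ψ is bijective.
Since ψ is bijective, we find ψ⁻¹(9): we need 113x ≡ 9 − 17 ≡ 111 (mod 119). Using 113⁻¹ = 99: x ≡ 99·111 = 10989 = 92·119 + 41, so x = 41.
Check: ψ(41) = 113·41 + 17 = 4650 = 39·119 + 9 ≡ 9 (mod 119).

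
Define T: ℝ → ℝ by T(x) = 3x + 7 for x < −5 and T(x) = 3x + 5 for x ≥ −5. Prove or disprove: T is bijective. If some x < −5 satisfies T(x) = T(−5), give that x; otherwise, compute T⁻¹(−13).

-17/3

Both pieces are strictly increasing (slopes 3 and 3), so each is injective on its own interval.
The left piece maps (−∞, −5) onto (−∞, −8); the right piece maps [−5, ∞) onto [−10, ∞).
These images overlap. In particular T(−5) = −10 (right piece), and solving 3x + 7 = −10 on the left piece gives x = −17/3 < −5.
So T(−17/3) = T(−5) with −17/3 ≠ −5, and T is not injective, hence not bijective. This x = −17/3 is the requested value below −5.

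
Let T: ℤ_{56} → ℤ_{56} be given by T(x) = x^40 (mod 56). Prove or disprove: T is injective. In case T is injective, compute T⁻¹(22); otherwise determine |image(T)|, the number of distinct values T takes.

T(6): Repeated squaring mod 56: 6^1 ≡ 6, 6^2 ≡ 6² = 36, 6^4 ≡ 36² = 1296 ≡ 8, 6^8 ≡ 8² = 64 ≡ 8, 6^16 ≡ 8² = 64 ≡ 8, 6^32 ≡ 8² = 64 ≡ 8. Since 40 = 32 + 8, 6^40 ≡ 8·8: 8·8 = 64 ≡ 8. So 6^40 ≡ 8 (mod 56).
T(8): Repeated squaring mod 56: 8^1 ≡ 8, 8^2 ≡ 8² = 64 ≡ 8, 8^4 ≡ 8² = 64 ≡ 8, 8^8 ≡ 8² = 64 ≡ 8, 8^16 ≡ 8² = 64 ≡ 8, 8^32 ≡ 8² = 64 ≡ 8. Since 40 = 32 + 8, 8^40 ≡ 8·8: 8·8 = 64 ≡ 8. So 8^40 ≡ 8 (mod 56).
So T(6) = T(8) = 8 while 6 ≠ 8, hence T is not injective.
Since T is not injective, we determine |image(T)|. Computing x^40 mod 56 for each x (by repeated squaring, reducing mod 56 at every step), the values T(0), T(1), …, T(55) are: 0, 1, 16, 25, 32, 9, 8, 49, 8, 9, 32, 25, 16, 1, 0, 1, 16, 25, 32, 9, 8, 49, 8, 9, 32, 25, 16, 1, 0, 1, 16, 25, 32, 9, 8, 49, 8, 9, 32, 25, 16, 1, 0, 1, 16, 25, 32, 9, 8, 49, 8, 9, 32, 25, 16, 1.
The distinct values are {0, 1, 8, 9, 16, 25, 32, 49}; there are 8 of them.

8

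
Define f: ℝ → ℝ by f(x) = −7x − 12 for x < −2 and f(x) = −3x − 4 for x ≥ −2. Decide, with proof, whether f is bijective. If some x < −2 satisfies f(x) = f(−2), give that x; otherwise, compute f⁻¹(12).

-24/7

Both pieces are strictly decreasing (slopes −7 and −3), so each is injective on its own interval.
The left piece maps (−∞, −2) onto (2, ∞); the right piece maps [−2, ∞) onto (−∞, 2].
Since 2 = 2, the images partition ℝ: f is injective and surjective, hence bijective.
Because the two images are disjoint, no x < −2 has f(x) = f(−2), so we compute f⁻¹(12): 12 lies in (2, ∞), so solve −7x − 12 = 12: x = (12 + 12)/(−7) = −24/7.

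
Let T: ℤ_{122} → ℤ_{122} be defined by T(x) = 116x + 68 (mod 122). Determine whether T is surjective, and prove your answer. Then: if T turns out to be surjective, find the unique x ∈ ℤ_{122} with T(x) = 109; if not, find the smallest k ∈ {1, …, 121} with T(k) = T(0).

61

By definition, T is surjective if every y in the codomain equals T(x) for some x in the domain.
Since gcd(116, 122) = 2, we have 116x ≡ 0 (mod 2) for all x, so T(x) ≡ 0 (mod 2).
But 1 ≢ 0 (mod 2), so 1 ∈ ℤ_{122} has no preimage. Thus T is not surjective.
Since T is not surjective, we find the least positive k with T(k) = T(0): this means 116k ≡ 0 (mod 122), i.e. 122 ∣ 116k. Since gcd(116, 122) = 2, dividing through by 2 this holds exactly when 61 ∣ 58k, and as gcd(58, 61) = 1, exactly when 61 ∣ k.
The smallest positive such k is 61.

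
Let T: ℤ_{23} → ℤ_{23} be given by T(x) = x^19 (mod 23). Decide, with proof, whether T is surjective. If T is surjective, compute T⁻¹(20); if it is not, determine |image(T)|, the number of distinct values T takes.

Since 23 is prime, the nonzero elements of ℤ_{23} form a cyclic group of order 22.
As gcd(19, 22) = 1, raising to the 19th power is a bijection on this group: if u^19 ≡ v^19 then (uv^{−1})^19 = 1, and the only element of order dividing gcd(19, 22) = 1 is 1, so u = v.
With T(0) = 0 this makes T injective on all of ℤ_{23}, hence bijective (finite equal-size domain and codomain). In particular T is surjective.
Since T is surjective, we find the preimage of 20. The inverse of x ↦ x^19 on (ℤ_{23})^× is x ↦ x^7, because 19·7 = 133 = 6·22 + 1 ≡ 1 (mod 22) and x^{22} = 1 for x ≠ 0 (Fermat). So T⁻¹(20) = 20^7 mod 23.
Repeated squaring mod 23: 20^1 ≡ 20, 20^2 ≡ 20² = 400 ≡ 9, 20^4 ≡ 9² = 81 ≡ 12. Since 7 = 4 + 2 + 1, 20^7 ≡ 12·9·20: 12·9 = 108 ≡ 16, then 16·20 = 320 ≡ 21. So 20^7 ≡ 21 (mod 23).
Hence T⁻¹(20) = 21.

21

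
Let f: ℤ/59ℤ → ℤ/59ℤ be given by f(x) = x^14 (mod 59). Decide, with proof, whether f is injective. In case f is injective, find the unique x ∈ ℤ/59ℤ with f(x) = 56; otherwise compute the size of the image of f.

30

f(29): Repeated squaring mod 59: 29^1 ≡ 29, 29^2 ≡ 29² = 841 ≡ 15, 29^4 ≡ 15² = 225 ≡ 48, 29^8 ≡ 48² = 2304 ≡ 3. Since 14 = 8 + 4 + 2, 29^14 ≡ 3·48·15: 3·48 = 144 ≡ 26, then 26·15 = 390 ≡ 36. So 29^14 ≡ 36 (mod 59).
f(30): Repeated squaring mod 59: 30^1 ≡ 30, 30^2 ≡ 30² = 900 ≡ 15, 30^4 ≡ 15² = 225 ≡ 48, 30^8 ≡ 48² = 2304 ≡ 3. Since 14 = 8 + 4 + 2, 30^14 ≡ 3·48·15: 3·48 = 144 ≡ 26, then 26·15 = 390 ≡ 36. So 30^14 ≡ 36 (mod 59).
So f(29) = f(30) = 36 while 29 ≠ 30, thus f is not injective.
Since f is not injective, we determine |image(f)|. Computing x^14 mod 59 for each x (by repeated squaring, reducing mod 59 at every step), the values f(0), f(1), …, f(58) are: 0, 1, 41, 16, 29, 22, 7, 28, 9, 20, 17, 4, 51, 3, 27, 57, 15, 19, 53, 21, 48, 35, 46, 49, 26, 12, 5, 25, 45, 36, 36, 45, 25, 5, 12, 26, 49, 46, 35, 48, 21, 53, 19, 15, 57, 27, 3, 51, 4, 17, 20, 9, 28, 7, 22, 29, 16, 41, 1.
The distinct values are {0, 1, 3, 4, 5, 7, 9, 12, 15, 16, 17, 19, 20, 21, 22, 25, 26, 27, 28, 29, 35, 36, 41, 45, 46, 48, 49, 51, 53, 57}; there are 30 of them.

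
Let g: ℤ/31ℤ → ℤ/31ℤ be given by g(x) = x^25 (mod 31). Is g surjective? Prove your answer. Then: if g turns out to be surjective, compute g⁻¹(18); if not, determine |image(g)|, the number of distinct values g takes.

g(1) = 1^25 = 1.
g(2): Repeated squaring mod 31: 2^1 ≡ 2, 2^2 ≡ 2² = 4, 2^4 ≡ 4² = 16, 2^8 ≡ 16² = 256 ≡ 8, 2^16 ≡ 8² = 64 ≡ 2. Since 25 = 16 + 8 + 1, 2^25 ≡ 2·8·2: 2·8 = 16, then 16·2 = 32 ≡ 1. So 2^25 ≡ 1 (mod 31).
So g(1) = g(2) = 1 while 1 ≠ 2, therefore g is not injective.
A non-injective map from the 31-element set ℤ/31ℤ to itself takes at most 30 distinct values, so it cannot be surjective. Thus g is not surjective.
Since g is not surjective, we determine |image(g)|. Computing x^25 mod 31 for each x (by repeated squaring, reducing mod 31 at every step), the values g(0), g(1), …, g(30) are: 0, 1, 1, 6, 1, 5, 6, 25, 1, 5, 5, 26, 6, 26, 25, 30, 1, 6, 5, 25, 5, 26, 26, 30, 6, 25, 26, 30, 25, 30, 30.
The distinct values are {0, 1, 5, 6, 25, 26, 30}; there are 7 of them.

7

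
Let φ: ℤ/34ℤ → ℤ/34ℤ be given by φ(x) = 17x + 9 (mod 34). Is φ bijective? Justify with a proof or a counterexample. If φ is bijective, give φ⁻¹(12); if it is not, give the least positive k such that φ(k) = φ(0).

Recall: φ is injective if φ(x_1) = φ(x_2) implies x_1 = x_2.
We have gcd(17, 34) = 17 > 1. Taking x_1 = 0 and x_2 = 2: φ(0) = 9 and φ(2) = 17·2 + 9 = 43 ≡ 9 (mod 34).
So φ(0) = φ(2) while 0 ≠ 2, therefore φ is not injective, hence not bijective.
Since φ is not bijective, we find the least positive k with φ(k) = φ(0): this means 17k ≡ 0 (mod 34), i.e. 34 ∣ 17k. Since gcd(17, 34) = 17, dividing through by 17 this holds exactly when 2 ∣ k.
The smallest positive such k is 2.

2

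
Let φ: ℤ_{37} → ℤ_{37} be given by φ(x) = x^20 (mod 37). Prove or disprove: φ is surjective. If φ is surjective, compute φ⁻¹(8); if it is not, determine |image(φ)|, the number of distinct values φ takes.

10

φ(1) = 1^20 = 1.
φ(6): Repeated squaring mod 37: 6^1 ≡ 6, 6^2 ≡ 6² = 36, 6^4 ≡ 36² = 1296 ≡ 1, 6^8 ≡ 1² = 1, 6^16 ≡ 1² = 1. Since 20 = 16 + 4, 6^20 ≡ 1·1: 1·1 = 1. So 6^20 ≡ 1 (mod 37).
So φ(1) = φ(6) = 1 while 1 ≠ 6, thus φ is not injective.
A non-injective map from the 37-element set ℤ_{37} to itself takes at most 36 distinct values, so it cannot be surjective. Thus φ is not surjective.
Since φ is not surjective, we determine |image(φ)|. Computing x^20 mod 37 for each x (by repeated squaring, reducing mod 37 at every step), the values φ(0), φ(1), …, φ(36) are: 0, 1, 33, 9, 16, 12, 1, 12, 10, 7, 26, 10, 33, 16, 26, 34, 34, 7, 9, 9, 7, 34, 34, 26, 16, 33, 10, 26, 7, 10, 12, 1, 12, 16, 9, 33, 1.
The distinct values are {0, 1, 7, 9, 10, 12, 16, 26, 33, 34}; there are 10 of them.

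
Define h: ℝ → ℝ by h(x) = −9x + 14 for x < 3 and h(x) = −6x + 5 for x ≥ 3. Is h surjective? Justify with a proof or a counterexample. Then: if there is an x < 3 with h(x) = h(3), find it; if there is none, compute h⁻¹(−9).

23/9

Both pieces are strictly decreasing (slopes −9 and −6), so each is injective on its own interval.
The left piece maps (−∞, 3) onto (−13, ∞); the right piece maps [3, ∞) onto (−∞, −13].
These images together cover ℝ, so h is surjective.
Because the two images are disjoint, no x < 3 has h(x) = h(3), so we compute h⁻¹(−9): −9 lies in (−13, ∞), so solve −9x + 14 = −9: x = (−9 − 14)/(−9) = 23/9.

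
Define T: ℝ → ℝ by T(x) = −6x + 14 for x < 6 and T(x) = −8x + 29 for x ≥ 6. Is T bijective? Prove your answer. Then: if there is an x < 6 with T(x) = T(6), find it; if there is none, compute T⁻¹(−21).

Both pieces are strictly decreasing (slopes −6 and −8), so each is injective on its own interval.
The left piece maps (−∞, 6) onto (−22, ∞); the right piece maps [6, ∞) onto (−∞, −19].
These images overlap. In particular T(6) = −19 (right piece), and solving −6x + 14 = −19 on the left piece gives x = 11/2 < 6.
So T(11/2) = T(6) with 11/2 ≠ 6, and T is not injective, hence not bijective. This x = 11/2 is the requested value below 6.

11/2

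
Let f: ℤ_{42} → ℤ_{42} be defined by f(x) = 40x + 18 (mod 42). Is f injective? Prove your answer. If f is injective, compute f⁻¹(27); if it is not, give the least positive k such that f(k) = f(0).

21

Recall: f is injective if f(u) = f(v) implies u = v.
We have gcd(40, 42) = 2 > 1. Taking u = 0 and v = 21: f(0) = 18 and f(21) = 40·21 + 18 = 858 ≡ 18 (mod 42).
So f(0) = f(21) while 0 ≠ 21, so f is not injective.
Since f is not injective, we find the least positive k with f(k) = f(0): this means 40k ≡ 0 (mod 42), i.e. 42 ∣ 40k. Since gcd(40, 42) = 2, dividing through by 2 this holds exactly when 21 ∣ 20k, and as gcd(20, 21) = 1, exactly when 21 ∣ k.
The smallest positive such k is 21.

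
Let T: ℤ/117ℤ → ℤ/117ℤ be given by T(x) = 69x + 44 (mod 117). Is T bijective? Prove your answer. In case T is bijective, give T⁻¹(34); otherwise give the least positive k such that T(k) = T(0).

39

Recall that injectivity means: for all x_1, x_2 in the domain, T(x_1) = T(x_2) implies x_1 = x_2.
We have gcd(69, 117) = 3 > 1. Taking x_1 = 0 and x_2 = 39: T(0) = 44 and T(39) = 69·39 + 44 = 2735 ≡ 44 (mod 117).
So T(0) = T(39) while 0 ≠ 39, thus T is not injective, hence not bijective.
Since T is not bijective, we find the least positive k with T(k) = T(0): this means 69k ≡ 0 (mod 117), i.e. 117 ∣ 69k. Since gcd(69, 117) = 3, dividing through by 3 this holds exactly when 39 ∣ 23k, and as gcd(23, 39) = 1, exactly when 39 ∣ k.
The smallest positive such k is 39.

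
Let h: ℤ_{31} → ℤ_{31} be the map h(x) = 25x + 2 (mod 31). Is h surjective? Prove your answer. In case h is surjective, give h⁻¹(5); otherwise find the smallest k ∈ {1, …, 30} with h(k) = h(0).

Since gcd(25, 31) = 1, 25 is invertible modulo 31. Euclid's algorithm: 31 = 1·25 + 6, 25 = 4·6 + 1; back-substituting gives 1 = 5·25 − 4·31, so 25⁻¹ ≡ 5 (mod 31).
Then y ↦ 5(y − 2) is a two-sided inverse to h, so every y ∈ ℤ_{31} has a preimage.
Thus h is surjective.
Since h is surjective, we compute h⁻¹(5): solve 25x + 2 ≡ 5 (mod 31), i.e. 25x ≡ 3 (mod 31).
Multiplying by 25⁻¹ = 5 gives x ≡ 5·3 = 15 ≡ 15 (mod 31).
Check: h(15) = 25·15 + 2 = 377 = 12·31 + 5 ≡ 5 (mod 31).

15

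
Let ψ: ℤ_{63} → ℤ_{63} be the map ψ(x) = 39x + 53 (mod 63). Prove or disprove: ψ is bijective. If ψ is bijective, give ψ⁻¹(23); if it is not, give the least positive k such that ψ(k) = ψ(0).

21

We have gcd(39, 63) = 3 > 1. Taking x_1 = 0 and x_2 = 21: ψ(0) = 53 and ψ(21) = 39·21 + 53 = 872 ≡ 53 (mod 63).
So ψ(0) = ψ(21) while 0 ≠ 21, hence ψ is not injective, hence not bijective.
Since ψ is not bijective, we find the least positive k with ψ(k) = ψ(0): this means 39k ≡ 0 (mod 63), i.e. 63 ∣ 39k. Since gcd(39, 63) = 3, dividing through by 3 this holds exactly when 21 ∣ 13k, and as gcd(13, 21) = 1, exactly when 21 ∣ k.
The smallest positive such k is 21.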